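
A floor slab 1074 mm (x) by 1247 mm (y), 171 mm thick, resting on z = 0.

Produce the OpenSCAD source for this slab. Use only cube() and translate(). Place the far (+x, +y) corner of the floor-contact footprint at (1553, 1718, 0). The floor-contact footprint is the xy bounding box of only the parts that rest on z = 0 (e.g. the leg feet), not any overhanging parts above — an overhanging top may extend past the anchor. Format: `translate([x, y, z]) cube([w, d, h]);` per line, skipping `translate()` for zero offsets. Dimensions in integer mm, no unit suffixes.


translate([479, 471, 0]) cube([1074, 1247, 171]);


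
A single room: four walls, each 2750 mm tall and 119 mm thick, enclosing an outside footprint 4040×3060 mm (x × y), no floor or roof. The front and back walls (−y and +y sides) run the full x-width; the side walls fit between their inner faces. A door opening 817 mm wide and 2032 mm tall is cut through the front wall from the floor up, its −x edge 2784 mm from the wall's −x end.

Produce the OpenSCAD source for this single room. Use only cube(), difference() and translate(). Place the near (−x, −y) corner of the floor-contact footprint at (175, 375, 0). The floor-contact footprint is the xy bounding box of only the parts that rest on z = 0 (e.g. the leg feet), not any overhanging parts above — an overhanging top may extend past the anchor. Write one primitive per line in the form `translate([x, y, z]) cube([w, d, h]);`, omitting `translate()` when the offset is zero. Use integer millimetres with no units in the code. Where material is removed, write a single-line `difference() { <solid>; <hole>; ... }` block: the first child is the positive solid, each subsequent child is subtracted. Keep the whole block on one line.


difference() { translate([175, 375, 0]) cube([4040, 119, 2750]); translate([2959, 375, 0]) cube([817, 119, 2032]); }
translate([175, 3316, 0]) cube([4040, 119, 2750]);
translate([175, 494, 0]) cube([119, 2822, 2750]);
translate([4096, 494, 0]) cube([119, 2822, 2750]);


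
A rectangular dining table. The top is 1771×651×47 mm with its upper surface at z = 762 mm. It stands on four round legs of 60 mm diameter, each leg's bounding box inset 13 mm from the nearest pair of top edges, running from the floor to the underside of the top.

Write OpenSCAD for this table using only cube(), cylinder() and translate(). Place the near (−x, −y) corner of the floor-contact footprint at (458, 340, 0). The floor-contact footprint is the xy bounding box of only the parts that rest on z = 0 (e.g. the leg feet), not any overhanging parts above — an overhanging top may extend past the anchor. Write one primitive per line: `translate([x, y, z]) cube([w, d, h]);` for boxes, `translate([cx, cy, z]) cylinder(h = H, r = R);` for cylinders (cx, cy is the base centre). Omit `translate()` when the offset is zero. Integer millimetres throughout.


translate([445, 327, 715]) cube([1771, 651, 47]);
translate([488, 370, 0]) cylinder(h = 715, r = 30);
translate([2173, 370, 0]) cylinder(h = 715, r = 30);
translate([488, 935, 0]) cylinder(h = 715, r = 30);
translate([2173, 935, 0]) cylinder(h = 715, r = 30);


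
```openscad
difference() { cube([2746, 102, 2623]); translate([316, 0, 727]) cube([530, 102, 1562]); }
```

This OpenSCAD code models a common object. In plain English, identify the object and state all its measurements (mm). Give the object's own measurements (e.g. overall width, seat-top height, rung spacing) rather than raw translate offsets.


A wall 2746 mm long (x), 102 mm thick (y), 2623 mm tall, with a rectangular window opening cut through it. The opening is 530 mm wide and 1562 mm tall; its sill is at z = 727 mm and its near (−x) edge is 316 mm from the wall's −x end. The opening passes through the full wall thickness.


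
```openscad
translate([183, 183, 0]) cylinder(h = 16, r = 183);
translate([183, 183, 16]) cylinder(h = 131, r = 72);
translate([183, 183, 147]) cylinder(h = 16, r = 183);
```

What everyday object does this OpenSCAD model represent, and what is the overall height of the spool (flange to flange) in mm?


A spool. The overall height is 163 mm.

Three coaxial cylinders, large–small–large — a spool. Two 16 mm flanges and a 131 mm core give 16 + 131 + 16 = 163 mm.


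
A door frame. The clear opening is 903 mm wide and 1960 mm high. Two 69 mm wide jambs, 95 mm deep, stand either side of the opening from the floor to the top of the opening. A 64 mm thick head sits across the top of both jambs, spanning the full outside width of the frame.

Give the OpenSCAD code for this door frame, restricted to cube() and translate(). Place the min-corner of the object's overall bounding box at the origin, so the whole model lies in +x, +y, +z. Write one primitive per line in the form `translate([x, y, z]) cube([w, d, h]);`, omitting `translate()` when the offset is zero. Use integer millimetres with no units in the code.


cube([69, 95, 1960]);
translate([972, 0, 0]) cube([69, 95, 1960]);
translate([0, 0, 1960]) cube([1041, 95, 64]);


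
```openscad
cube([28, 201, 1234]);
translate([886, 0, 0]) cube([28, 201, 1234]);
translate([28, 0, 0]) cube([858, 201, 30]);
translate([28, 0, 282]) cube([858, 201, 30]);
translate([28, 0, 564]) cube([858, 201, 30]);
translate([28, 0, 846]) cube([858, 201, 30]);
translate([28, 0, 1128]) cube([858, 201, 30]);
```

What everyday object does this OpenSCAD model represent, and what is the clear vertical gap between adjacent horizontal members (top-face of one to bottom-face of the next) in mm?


A bookshelf. The clear shelf gap is 252 mm.

Two tall side panels with 5 horizontal boards between them — a bookshelf. The first two shelf undersides are at z = 0 and z = 282; with shelf thickness 30, the clear gap is 282 − 0 − 30 = 252 mm.


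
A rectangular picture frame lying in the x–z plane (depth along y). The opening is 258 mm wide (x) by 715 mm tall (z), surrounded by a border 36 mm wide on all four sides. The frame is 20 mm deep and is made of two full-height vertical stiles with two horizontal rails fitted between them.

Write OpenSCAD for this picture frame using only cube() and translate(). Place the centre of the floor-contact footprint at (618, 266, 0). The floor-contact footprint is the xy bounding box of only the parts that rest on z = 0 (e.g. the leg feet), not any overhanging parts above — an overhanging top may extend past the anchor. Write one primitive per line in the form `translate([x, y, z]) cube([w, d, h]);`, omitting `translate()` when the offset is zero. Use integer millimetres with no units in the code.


translate([453, 256, 0]) cube([36, 20, 787]);
translate([747, 256, 0]) cube([36, 20, 787]);
translate([489, 256, 0]) cube([258, 20, 36]);
translate([489, 256, 751]) cube([258, 20, 36]);


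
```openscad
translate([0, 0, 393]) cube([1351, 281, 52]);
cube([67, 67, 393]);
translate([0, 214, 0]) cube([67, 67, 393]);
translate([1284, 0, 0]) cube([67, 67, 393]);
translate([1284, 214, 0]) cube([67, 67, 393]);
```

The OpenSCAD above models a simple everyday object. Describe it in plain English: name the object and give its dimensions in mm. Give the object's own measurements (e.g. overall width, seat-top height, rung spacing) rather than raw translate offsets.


A bench: a 1351×281 mm seat slab, 52 mm thick, top at z = 445 mm, on four 67×67 mm square legs flush with the seat corners and standing on z = 0.


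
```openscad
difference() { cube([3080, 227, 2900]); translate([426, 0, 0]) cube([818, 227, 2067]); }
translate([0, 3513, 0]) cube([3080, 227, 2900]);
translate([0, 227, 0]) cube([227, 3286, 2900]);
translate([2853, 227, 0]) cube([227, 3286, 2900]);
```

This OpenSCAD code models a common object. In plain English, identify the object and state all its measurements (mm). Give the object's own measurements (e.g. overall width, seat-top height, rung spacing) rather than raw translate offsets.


A single room: four walls, each 2900 mm tall and 227 mm thick, enclosing an outside footprint 3080×3740 mm (x × y), no floor or roof. The front and back walls (−y and +y sides) run the full x-width; the side walls fit between their inner faces. A door opening 818 mm wide and 2067 mm tall is cut through the front wall from the floor up, its −x edge 426 mm from the wall's −x end.


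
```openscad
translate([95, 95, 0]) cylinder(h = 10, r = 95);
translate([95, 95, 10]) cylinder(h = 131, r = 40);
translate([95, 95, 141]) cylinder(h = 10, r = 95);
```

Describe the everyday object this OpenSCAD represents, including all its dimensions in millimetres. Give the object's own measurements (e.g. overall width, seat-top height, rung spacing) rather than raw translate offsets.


A spool: two coaxial disc flanges of radius 95 mm and thickness 10 mm, joined by a core cylinder of radius 40 mm and height 131 mm. The lower flange rests on z = 0 and the three cylinders share a vertical axis.


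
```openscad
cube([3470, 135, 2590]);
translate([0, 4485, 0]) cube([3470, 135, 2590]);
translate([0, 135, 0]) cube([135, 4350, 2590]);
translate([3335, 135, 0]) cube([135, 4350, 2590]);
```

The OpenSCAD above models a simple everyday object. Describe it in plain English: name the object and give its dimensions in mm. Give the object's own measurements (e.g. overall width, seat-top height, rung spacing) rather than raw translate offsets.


The wall frame of a small rectangular building: four walls, each 2590 mm tall and 135 mm thick, enclosing a footprint 3470 mm (x) by 4620 mm (y) outside-to-outside, with no floor or roof. The front and back walls (the −y and +y sides) span the full width; the two side walls fit between them.


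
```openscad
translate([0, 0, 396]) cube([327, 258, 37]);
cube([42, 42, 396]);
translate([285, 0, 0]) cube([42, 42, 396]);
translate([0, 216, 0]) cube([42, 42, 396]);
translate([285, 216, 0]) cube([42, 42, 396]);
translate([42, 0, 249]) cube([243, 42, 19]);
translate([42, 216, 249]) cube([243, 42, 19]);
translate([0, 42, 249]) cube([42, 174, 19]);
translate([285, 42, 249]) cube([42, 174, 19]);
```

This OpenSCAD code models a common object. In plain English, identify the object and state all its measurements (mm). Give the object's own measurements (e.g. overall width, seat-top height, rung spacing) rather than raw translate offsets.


A four-legged stool. The seat is a 327×258×37 mm slab whose top surface is at z = 433 mm; four square legs, each 42×42 mm in cross-section, run from the floor (z = 0) to the underside of the seat, each flush with a corner of the seat. Four stretchers, 42 mm wide and 19 mm tall, connect adjacent legs with their undersides at z = 249 mm, each running between the inner faces of the legs it joins and aligned with the legs' outer faces on the other axis.


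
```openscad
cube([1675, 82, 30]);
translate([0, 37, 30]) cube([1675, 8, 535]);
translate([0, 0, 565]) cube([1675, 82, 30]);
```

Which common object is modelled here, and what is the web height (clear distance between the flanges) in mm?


An I-beam. The web height is 535 mm.

Two wide flanges with a thin centred web — an I-beam. Overall 595 mm minus two 30 mm flanges gives a web of 595 − 2·30 = 535 mm.


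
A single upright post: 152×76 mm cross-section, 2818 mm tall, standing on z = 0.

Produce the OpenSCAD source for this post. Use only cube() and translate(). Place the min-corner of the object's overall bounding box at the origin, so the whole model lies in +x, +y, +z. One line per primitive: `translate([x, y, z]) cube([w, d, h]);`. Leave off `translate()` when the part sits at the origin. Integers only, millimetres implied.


cube([152, 76, 2818]);


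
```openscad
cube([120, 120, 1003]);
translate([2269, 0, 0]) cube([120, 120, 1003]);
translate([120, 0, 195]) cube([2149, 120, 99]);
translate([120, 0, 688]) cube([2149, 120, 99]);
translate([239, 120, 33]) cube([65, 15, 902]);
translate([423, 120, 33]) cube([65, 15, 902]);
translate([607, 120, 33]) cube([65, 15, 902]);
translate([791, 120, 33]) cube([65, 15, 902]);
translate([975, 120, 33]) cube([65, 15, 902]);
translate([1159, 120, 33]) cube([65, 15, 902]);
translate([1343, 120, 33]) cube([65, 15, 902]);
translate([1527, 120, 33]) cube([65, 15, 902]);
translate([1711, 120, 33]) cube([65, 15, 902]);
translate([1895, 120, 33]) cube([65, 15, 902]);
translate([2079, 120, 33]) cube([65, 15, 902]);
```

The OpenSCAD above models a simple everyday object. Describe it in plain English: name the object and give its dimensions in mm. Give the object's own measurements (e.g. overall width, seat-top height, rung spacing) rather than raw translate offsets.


A fence section. Two 120×120 mm posts, 1003 mm tall, stand on the floor with a clear span of 2149 mm between their inner faces. Two horizontal rails of 120×99 mm section span the gap between the posts with their undersides at z = 195 mm and z = 688 mm, flush with the posts' −y face. 11 pickets, each 65 mm wide, 15 mm thick and 902 mm tall, are fixed to the +y face of the rails with their bottoms at z = 33 mm, spaced across the span with a 119 mm gap after the −x post and between neighbouring pickets, with 125 mm left before the +x post.


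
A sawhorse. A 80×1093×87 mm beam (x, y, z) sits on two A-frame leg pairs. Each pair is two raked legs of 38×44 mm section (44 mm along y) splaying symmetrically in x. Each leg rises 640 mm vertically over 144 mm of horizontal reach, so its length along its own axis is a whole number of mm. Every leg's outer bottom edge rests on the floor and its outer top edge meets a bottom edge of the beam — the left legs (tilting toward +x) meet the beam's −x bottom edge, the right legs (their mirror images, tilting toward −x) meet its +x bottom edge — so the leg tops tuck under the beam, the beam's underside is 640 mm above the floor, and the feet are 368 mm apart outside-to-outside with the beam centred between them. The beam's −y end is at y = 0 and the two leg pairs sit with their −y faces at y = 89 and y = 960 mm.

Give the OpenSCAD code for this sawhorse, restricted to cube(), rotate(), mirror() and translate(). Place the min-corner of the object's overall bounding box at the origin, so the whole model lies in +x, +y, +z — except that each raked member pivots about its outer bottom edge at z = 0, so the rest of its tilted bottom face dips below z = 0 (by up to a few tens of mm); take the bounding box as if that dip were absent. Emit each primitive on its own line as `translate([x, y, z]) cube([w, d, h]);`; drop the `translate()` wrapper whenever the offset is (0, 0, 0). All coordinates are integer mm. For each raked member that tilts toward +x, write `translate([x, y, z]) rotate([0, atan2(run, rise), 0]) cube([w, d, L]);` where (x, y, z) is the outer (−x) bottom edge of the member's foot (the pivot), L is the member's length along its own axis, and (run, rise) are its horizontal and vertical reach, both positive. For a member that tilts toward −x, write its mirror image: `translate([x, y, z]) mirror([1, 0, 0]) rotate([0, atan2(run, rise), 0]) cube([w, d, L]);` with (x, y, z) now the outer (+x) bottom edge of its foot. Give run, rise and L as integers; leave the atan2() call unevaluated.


translate([144, 0, 640]) cube([80, 1093, 87]);
translate([0, 89, 0]) rotate([0, atan2(144, 640), 0]) cube([38, 44, 656]);
translate([368, 89, 0]) mirror([1, 0, 0]) rotate([0, atan2(144, 640), 0]) cube([38, 44, 656]);
translate([0, 960, 0]) rotate([0, atan2(144, 640), 0]) cube([38, 44, 656]);
translate([368, 960, 0]) mirror([1, 0, 0]) rotate([0, atan2(144, 640), 0]) cube([38, 44, 656]);


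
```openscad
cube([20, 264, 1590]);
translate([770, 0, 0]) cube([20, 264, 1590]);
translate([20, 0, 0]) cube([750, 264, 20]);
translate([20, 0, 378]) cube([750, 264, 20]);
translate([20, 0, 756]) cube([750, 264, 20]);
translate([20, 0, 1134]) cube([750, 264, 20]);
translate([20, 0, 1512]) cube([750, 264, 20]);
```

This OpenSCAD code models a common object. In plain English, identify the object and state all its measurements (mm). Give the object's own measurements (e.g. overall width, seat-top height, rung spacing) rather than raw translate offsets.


An open bookshelf. Two side panels, each 20 mm thick, 264 mm deep and 1590 mm tall, stand 790 mm apart (outside-to-outside). Between them sit 5 shelves, each 20 mm thick and 264 mm deep, spanning the full gap between the sides. The bottom shelf rests on the floor (its underside at z = 0) and the clear gap between one shelf's top and the next shelf's underside is 358 mm.


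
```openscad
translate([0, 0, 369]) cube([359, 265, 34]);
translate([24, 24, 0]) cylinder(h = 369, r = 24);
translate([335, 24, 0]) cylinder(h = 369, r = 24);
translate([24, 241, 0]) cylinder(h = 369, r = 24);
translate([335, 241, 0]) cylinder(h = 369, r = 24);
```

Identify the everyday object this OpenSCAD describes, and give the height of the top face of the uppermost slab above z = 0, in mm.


A stool. The seat height is 403 mm.

A 359×265×34 slab at z = 369 on four corner cylinders — a stool. The seat top is 369 + 34 = 403 mm.


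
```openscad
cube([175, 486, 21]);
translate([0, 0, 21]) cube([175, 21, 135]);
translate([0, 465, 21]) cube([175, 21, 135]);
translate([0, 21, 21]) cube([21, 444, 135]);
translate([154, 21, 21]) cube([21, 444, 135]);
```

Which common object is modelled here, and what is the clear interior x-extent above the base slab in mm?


An open box. The internal width is 133 mm.

A 175×486 base slab with four walls standing on it — an open box. The base is 175 mm wide and the walls are 21 mm thick, so the internal width is 175 − 2 × 21 = 133 mm.


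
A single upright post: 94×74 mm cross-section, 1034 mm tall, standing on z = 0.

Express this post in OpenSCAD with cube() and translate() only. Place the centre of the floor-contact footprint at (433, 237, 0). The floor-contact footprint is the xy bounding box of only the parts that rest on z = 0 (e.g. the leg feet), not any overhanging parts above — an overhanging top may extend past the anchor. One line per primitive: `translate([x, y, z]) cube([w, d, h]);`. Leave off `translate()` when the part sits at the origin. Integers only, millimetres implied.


translate([386, 200, 0]) cube([94, 74, 1034]);


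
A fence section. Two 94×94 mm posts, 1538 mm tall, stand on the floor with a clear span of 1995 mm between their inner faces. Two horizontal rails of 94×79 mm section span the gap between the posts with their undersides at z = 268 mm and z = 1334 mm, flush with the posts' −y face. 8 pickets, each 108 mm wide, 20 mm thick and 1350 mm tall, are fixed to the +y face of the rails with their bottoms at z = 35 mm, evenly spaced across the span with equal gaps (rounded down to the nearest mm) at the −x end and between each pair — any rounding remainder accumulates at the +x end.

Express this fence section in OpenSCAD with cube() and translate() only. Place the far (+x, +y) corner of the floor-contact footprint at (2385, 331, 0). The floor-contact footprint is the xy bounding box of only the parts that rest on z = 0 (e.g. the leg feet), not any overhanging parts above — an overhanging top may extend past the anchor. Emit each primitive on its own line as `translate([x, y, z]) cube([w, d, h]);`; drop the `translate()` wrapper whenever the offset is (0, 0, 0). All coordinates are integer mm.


translate([202, 237, 0]) cube([94, 94, 1538]);
translate([2291, 237, 0]) cube([94, 94, 1538]);
translate([296, 237, 268]) cube([1995, 94, 79]);
translate([296, 237, 1334]) cube([1995, 94, 79]);
translate([421, 331, 35]) cube([108, 20, 1350]);
translate([654, 331, 35]) cube([108, 20, 1350]);
translate([887, 331, 35]) cube([108, 20, 1350]);
translate([1120, 331, 35]) cube([108, 20, 1350]);
translate([1353, 331, 35]) cube([108, 20, 1350]);
translate([1586, 331, 35]) cube([108, 20, 1350]);
translate([1819, 331, 35]) cube([108, 20, 1350]);
translate([2052, 331, 35]) cube([108, 20, 1350]);


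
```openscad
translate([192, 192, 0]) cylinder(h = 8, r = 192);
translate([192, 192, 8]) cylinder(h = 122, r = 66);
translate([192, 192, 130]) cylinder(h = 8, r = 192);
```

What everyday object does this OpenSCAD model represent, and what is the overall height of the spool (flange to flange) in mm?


A spool. The overall height is 138 mm.

Three coaxial cylinders, large–small–large — a spool. Two 8 mm flanges and a 122 mm core give 8 + 122 + 8 = 138 mm.


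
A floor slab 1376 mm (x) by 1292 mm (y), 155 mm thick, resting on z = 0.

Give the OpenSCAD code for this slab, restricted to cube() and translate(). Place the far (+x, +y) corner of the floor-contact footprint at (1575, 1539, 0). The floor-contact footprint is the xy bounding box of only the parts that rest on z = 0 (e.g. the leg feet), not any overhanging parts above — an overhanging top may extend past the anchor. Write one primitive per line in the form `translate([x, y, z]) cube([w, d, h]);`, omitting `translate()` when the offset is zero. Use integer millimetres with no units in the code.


translate([199, 247, 0]) cube([1376, 1292, 155]);


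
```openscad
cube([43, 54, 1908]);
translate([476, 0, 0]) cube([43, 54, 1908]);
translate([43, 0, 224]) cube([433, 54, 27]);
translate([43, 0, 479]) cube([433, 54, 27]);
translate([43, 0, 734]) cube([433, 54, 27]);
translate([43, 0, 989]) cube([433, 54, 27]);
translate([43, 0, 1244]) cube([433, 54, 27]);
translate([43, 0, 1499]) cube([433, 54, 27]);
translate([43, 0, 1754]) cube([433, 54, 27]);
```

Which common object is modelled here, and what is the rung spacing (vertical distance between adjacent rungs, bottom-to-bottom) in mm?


A ladder. The rung spacing is 255 mm.

Two tall 43×54 posts with 7 short bars between them — a ladder. Adjacent rungs sit at z = 224 and z = 479, so the spacing is 479 − 224 = 255 mm.


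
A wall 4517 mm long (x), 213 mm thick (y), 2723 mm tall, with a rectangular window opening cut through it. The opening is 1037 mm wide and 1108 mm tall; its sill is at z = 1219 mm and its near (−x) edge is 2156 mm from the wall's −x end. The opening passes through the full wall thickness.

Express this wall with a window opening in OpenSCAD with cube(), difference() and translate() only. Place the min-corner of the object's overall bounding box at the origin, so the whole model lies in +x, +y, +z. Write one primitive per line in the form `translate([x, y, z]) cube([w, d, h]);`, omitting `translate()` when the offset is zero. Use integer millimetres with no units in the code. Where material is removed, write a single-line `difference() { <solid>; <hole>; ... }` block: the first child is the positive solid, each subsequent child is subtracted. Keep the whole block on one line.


difference() { cube([4517, 213, 2723]); translate([2156, 0, 1219]) cube([1037, 213, 1108]); }


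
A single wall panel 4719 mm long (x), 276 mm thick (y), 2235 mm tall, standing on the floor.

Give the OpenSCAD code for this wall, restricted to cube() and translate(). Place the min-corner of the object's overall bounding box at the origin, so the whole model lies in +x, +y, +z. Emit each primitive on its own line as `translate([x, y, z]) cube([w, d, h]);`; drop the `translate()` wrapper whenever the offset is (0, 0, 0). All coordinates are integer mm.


cube([4719, 276, 2235]);


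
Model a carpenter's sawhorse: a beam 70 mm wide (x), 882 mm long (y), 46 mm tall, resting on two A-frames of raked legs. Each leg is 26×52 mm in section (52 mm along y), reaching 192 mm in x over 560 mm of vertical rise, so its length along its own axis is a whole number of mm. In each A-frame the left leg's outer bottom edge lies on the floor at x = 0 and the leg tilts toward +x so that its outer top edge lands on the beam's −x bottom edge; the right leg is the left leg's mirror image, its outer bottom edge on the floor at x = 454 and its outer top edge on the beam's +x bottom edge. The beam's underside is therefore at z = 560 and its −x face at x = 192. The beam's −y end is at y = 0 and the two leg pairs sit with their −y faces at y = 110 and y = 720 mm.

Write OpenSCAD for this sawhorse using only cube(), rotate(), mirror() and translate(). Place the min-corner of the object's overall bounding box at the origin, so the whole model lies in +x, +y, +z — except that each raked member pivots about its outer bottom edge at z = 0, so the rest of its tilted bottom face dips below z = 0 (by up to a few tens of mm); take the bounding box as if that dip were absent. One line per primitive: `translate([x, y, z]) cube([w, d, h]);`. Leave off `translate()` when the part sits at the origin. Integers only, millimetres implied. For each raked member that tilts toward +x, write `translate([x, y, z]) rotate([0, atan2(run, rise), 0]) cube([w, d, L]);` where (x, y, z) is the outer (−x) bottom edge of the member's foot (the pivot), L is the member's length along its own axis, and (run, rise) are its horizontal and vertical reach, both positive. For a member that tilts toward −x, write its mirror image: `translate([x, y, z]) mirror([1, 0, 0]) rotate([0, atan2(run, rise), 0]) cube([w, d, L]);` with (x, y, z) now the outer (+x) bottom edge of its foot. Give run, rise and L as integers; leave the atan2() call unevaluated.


// leg length = √(192² + 560²) = 592
// right-leg outer foot x = 2·192 + 70 = 454
// beam min-corner = (192, 0, 560)
translate([192, 0, 560]) cube([70, 882, 46]);
translate([0, 110, 0]) rotate([0, atan2(192, 560), 0]) cube([26, 52, 592]);
translate([454, 110, 0]) mirror([1, 0, 0]) rotate([0, atan2(192, 560), 0]) cube([26, 52, 592]);
translate([0, 720, 0]) rotate([0, atan2(192, 560), 0]) cube([26, 52, 592]);
translate([454, 720, 0]) mirror([1, 0, 0]) rotate([0, atan2(192, 560), 0]) cube([26, 52, 592]);


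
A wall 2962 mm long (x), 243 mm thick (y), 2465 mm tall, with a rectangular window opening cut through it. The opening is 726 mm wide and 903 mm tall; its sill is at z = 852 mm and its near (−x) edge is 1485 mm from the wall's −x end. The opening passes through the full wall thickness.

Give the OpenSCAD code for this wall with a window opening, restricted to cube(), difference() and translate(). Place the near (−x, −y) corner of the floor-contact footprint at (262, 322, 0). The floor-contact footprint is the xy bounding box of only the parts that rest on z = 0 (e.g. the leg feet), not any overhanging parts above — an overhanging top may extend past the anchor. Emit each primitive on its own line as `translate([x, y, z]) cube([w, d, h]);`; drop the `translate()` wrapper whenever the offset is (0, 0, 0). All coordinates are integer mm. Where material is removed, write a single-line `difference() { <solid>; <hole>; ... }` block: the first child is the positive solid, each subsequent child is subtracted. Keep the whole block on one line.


difference() { translate([262, 322, 0]) cube([2962, 243, 2465]); translate([1747, 322, 852]) cube([726, 243, 903]); }


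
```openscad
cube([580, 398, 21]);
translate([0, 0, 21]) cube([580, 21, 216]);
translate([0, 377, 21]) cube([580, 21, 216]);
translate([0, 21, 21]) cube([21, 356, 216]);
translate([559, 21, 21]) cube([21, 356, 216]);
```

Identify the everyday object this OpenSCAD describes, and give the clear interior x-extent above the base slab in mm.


An open box. The internal width is 538 mm.

A 580×398 base slab with four walls standing on it — an open box. The base is 580 mm wide and the walls are 21 mm thick, so the internal width is 580 − 2 × 21 = 538 mm.


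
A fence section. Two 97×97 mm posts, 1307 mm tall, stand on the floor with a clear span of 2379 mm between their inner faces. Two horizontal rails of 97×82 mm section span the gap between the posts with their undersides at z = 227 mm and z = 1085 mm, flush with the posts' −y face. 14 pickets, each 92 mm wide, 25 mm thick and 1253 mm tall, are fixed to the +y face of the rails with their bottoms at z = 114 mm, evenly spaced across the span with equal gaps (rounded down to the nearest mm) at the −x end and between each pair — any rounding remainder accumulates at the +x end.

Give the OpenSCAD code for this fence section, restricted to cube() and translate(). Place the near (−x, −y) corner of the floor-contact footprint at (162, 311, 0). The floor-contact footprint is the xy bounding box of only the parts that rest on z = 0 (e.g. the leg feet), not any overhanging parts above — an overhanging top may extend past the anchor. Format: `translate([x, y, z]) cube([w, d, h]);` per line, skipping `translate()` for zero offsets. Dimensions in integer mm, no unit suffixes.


translate([162, 311, 0]) cube([97, 97, 1307]);
translate([2638, 311, 0]) cube([97, 97, 1307]);
translate([259, 311, 227]) cube([2379, 97, 82]);
translate([259, 311, 1085]) cube([2379, 97, 82]);
translate([331, 408, 114]) cube([92, 25, 1253]);
translate([495, 408, 114]) cube([92, 25, 1253]);
translate([659, 408, 114]) cube([92, 25, 1253]);
translate([823, 408, 114]) cube([92, 25, 1253]);
translate([987, 408, 114]) cube([92, 25, 1253]);
translate([1151, 408, 114]) cube([92, 25, 1253]);
translate([1315, 408, 114]) cube([92, 25, 1253]);
translate([1479, 408, 114]) cube([92, 25, 1253]);
translate([1643, 408, 114]) cube([92, 25, 1253]);
translate([1807, 408, 114]) cube([92, 25, 1253]);
translate([1971, 408, 114]) cube([92, 25, 1253]);
translate([2135, 408, 114]) cube([92, 25, 1253]);
translate([2299, 408, 114]) cube([92, 25, 1253]);
translate([2463, 408, 114]) cube([92, 25, 1253]);


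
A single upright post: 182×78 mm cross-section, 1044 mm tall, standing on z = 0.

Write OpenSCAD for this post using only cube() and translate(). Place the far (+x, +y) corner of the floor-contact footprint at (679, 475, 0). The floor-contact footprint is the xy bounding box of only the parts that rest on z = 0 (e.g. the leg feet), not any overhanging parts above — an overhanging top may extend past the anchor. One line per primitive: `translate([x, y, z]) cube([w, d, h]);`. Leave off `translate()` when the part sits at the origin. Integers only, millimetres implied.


translate([497, 397, 0]) cube([182, 78, 1044]);


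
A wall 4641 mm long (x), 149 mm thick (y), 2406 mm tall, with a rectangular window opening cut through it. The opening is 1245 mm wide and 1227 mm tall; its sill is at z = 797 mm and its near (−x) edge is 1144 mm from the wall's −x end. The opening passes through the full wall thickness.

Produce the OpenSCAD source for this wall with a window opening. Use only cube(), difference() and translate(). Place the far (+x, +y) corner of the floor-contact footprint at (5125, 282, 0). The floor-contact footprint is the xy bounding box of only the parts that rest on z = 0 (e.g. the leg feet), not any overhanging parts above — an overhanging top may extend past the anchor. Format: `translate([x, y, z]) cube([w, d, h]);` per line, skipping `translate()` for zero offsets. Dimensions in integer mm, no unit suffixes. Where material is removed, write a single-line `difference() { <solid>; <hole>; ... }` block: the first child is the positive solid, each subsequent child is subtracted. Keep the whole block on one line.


difference() { translate([484, 133, 0]) cube([4641, 149, 2406]); translate([1628, 133, 797]) cube([1245, 149, 1227]); }


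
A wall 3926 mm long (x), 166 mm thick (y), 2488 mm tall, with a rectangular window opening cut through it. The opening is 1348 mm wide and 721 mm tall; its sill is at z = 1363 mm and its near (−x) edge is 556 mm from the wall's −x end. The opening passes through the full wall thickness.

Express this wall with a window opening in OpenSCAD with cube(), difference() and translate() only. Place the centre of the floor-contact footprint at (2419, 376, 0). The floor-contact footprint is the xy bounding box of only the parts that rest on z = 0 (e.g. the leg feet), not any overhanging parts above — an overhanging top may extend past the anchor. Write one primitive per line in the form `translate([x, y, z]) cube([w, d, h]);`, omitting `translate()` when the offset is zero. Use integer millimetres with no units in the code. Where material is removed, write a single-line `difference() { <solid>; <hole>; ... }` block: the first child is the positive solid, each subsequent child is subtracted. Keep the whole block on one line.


difference() { translate([456, 293, 0]) cube([3926, 166, 2488]); translate([1012, 293, 1363]) cube([1348, 166, 721]); }


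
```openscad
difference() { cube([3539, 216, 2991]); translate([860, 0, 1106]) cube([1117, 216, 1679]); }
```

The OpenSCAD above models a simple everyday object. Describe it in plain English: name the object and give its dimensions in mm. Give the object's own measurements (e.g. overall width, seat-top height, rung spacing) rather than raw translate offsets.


A wall 3539 mm long (x), 216 mm thick (y), 2991 mm tall, with a rectangular window opening cut through it. The opening is 1117 mm wide and 1679 mm tall; its sill is at z = 1106 mm and its near (−x) edge is 860 mm from the wall's −x end. The opening passes through the full wall thickness.


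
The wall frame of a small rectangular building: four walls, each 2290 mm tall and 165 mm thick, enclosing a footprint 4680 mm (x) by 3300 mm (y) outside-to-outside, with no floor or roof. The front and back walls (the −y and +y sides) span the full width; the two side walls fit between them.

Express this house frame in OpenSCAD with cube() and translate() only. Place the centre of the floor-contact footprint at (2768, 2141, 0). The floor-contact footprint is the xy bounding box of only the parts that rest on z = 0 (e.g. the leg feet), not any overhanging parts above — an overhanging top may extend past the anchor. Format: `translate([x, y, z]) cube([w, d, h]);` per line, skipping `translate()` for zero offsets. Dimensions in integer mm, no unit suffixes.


translate([428, 491, 0]) cube([4680, 165, 2290]);
translate([428, 3626, 0]) cube([4680, 165, 2290]);
translate([428, 656, 0]) cube([165, 2970, 2290]);
translate([4943, 656, 0]) cube([165, 2970, 2290]);


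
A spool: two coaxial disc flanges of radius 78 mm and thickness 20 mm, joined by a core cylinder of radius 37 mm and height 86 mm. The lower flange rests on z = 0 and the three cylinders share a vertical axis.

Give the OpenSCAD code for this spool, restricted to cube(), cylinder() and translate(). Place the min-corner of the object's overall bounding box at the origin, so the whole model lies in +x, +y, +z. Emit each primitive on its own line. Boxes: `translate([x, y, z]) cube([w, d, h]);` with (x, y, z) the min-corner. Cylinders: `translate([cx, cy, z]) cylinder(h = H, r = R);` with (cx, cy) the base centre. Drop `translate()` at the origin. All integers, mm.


translate([78, 78, 0]) cylinder(h = 20, r = 78);
translate([78, 78, 20]) cylinder(h = 86, r = 37);
translate([78, 78, 106]) cylinder(h = 20, r = 78);


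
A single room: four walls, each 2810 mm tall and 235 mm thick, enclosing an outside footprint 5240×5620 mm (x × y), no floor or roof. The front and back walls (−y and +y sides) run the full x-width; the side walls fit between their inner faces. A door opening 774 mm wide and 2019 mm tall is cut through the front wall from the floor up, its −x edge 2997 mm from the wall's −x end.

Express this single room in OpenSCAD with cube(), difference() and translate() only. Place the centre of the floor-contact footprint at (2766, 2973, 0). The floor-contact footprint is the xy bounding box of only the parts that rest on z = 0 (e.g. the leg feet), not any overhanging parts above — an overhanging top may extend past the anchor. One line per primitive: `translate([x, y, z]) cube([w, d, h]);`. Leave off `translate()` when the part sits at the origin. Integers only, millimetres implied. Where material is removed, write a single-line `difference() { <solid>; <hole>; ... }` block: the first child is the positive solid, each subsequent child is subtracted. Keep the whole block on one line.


difference() { translate([146, 163, 0]) cube([5240, 235, 2810]); translate([3143, 163, 0]) cube([774, 235, 2019]); }
translate([146, 5548, 0]) cube([5240, 235, 2810]);
translate([146, 398, 0]) cube([235, 5150, 2810]);
translate([5151, 398, 0]) cube([235, 5150, 2810]);


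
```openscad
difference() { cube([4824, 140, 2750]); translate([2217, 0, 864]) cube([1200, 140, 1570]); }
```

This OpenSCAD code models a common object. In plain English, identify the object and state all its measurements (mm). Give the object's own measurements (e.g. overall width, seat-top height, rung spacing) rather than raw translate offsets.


A wall 4824 mm long (x), 140 mm thick (y), 2750 mm tall, with a rectangular window opening cut through it. The opening is 1200 mm wide and 1570 mm tall; its sill is at z = 864 mm and its near (−x) edge is 2217 mm from the wall's −x end. The opening passes through the full wall thickness.


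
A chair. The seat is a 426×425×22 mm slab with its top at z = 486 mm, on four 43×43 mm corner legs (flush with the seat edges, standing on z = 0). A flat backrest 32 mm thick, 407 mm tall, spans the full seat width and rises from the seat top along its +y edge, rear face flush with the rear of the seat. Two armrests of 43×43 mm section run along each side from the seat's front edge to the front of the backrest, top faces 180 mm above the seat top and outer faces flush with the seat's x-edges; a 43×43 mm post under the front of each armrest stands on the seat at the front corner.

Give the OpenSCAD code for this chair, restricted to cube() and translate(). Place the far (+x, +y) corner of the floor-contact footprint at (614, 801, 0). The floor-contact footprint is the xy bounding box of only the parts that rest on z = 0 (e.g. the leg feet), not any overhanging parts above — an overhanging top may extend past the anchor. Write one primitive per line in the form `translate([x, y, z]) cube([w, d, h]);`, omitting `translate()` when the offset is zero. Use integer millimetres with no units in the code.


translate([188, 376, 464]) cube([426, 425, 22]);
translate([188, 376, 0]) cube([43, 43, 464]);
translate([571, 376, 0]) cube([43, 43, 464]);
translate([188, 758, 0]) cube([43, 43, 464]);
translate([571, 758, 0]) cube([43, 43, 464]);
translate([188, 769, 486]) cube([426, 32, 407]);
translate([188, 376, 623]) cube([43, 393, 43]);
translate([571, 376, 623]) cube([43, 393, 43]);
translate([188, 376, 486]) cube([43, 43, 137]);
translate([571, 376, 486]) cube([43, 43, 137]);


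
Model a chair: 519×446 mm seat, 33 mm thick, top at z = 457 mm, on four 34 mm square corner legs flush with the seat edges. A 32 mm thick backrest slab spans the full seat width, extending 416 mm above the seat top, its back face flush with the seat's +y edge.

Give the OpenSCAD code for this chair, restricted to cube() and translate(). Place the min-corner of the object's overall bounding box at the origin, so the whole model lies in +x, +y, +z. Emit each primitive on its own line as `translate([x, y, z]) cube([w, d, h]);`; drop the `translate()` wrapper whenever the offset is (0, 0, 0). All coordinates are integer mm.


translate([0, 0, 424]) cube([519, 446, 33]);
cube([34, 34, 424]);
translate([485, 0, 0]) cube([34, 34, 424]);
translate([0, 412, 0]) cube([34, 34, 424]);
translate([485, 412, 0]) cube([34, 34, 424]);
translate([0, 414, 457]) cube([519, 32, 416]);


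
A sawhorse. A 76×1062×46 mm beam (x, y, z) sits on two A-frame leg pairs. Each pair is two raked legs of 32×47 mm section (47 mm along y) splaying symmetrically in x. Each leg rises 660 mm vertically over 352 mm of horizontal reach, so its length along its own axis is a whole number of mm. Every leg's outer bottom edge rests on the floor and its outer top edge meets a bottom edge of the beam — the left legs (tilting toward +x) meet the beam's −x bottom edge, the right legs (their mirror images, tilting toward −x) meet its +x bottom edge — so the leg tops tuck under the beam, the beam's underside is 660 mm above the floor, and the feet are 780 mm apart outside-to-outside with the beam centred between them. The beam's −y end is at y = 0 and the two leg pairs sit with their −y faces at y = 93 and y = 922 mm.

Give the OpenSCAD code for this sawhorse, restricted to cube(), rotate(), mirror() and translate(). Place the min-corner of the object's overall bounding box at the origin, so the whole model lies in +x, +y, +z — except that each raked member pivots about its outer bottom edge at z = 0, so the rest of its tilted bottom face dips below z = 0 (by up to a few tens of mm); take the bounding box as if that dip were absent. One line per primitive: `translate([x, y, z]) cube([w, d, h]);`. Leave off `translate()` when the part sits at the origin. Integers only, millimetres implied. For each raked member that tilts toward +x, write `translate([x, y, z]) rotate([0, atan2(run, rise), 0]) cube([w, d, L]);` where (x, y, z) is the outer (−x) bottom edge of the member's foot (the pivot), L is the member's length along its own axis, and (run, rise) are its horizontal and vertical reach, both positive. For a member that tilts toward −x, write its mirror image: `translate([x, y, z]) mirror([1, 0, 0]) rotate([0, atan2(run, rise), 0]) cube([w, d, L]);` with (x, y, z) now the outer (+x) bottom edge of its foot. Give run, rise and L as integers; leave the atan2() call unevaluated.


translate([352, 0, 660]) cube([76, 1062, 46]);
translate([0, 93, 0]) rotate([0, atan2(352, 660), 0]) cube([32, 47, 748]);
translate([780, 93, 0]) mirror([1, 0, 0]) rotate([0, atan2(352, 660), 0]) cube([32, 47, 748]);
translate([0, 922, 0]) rotate([0, atan2(352, 660), 0]) cube([32, 47, 748]);
translate([780, 922, 0]) mirror([1, 0, 0]) rotate([0, atan2(352, 660), 0]) cube([32, 47, 748]);
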